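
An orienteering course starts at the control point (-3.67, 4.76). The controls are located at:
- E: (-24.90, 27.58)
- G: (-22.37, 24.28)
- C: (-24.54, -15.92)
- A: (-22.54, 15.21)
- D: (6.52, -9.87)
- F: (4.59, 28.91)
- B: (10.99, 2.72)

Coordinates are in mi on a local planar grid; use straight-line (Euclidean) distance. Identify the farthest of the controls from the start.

E

Distances from the start ((-3.67, 4.76)):
E: 31.2 mi
C: 29.4 mi
G: 27.0 mi
F: 25.5 mi
A: 21.6 mi
D: 17.8 mi
B: 14.8 mi
The farthest is E at 31.2 mi.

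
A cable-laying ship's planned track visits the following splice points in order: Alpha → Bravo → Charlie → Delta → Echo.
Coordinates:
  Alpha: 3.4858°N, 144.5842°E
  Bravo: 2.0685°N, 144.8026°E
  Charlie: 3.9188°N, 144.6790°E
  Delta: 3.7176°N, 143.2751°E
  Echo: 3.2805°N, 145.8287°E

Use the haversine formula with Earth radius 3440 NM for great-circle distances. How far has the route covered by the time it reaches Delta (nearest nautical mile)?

Leg distances:
Alpha→Bravo: 86.1 NM  (cumulative 86.1 NM)
Bravo→Charlie: 111.3 NM  (cumulative 197.4 NM)
Charlie→Delta: 85.0 NM  (cumulative 282.4 NM)
Cumulative distance at Delta ≈ 282 NM.

282 NM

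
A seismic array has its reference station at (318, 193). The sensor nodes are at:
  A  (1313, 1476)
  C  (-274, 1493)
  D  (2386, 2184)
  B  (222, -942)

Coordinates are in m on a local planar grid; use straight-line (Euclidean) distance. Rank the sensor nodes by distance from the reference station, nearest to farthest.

Distances from the reference station:
B (222, -942): 1139.1 m
C (-274, 1493): 1428.4 m
A (1313, 1476): 1623.6 m
D (2386, 2184): 2870.7 m

B, C, A, D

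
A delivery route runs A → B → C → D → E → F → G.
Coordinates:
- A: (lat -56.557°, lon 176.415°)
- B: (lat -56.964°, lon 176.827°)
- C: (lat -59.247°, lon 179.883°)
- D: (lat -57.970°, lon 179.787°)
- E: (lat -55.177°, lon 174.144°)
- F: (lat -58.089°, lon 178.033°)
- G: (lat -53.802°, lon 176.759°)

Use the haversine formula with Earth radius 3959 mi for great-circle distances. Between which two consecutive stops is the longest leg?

F–G

Leg distances:
A→B: 32.2 mi
B→C: 193.2 mi
C→D: 88.3 mi
D→E: 288.6 mi
E→F: 249.6 mi
F→G: 300.3 mi
The longest leg is F–G at 300.3 mi.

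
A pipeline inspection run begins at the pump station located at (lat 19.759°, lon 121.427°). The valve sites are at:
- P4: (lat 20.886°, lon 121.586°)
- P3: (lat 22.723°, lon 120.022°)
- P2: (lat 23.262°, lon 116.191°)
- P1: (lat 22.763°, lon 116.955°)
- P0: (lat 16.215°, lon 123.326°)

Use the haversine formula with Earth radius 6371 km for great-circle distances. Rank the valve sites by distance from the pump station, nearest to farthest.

Computing each great-circle distance from (lat 19.759°, lon 121.427°):
P4 (lat 20.886°, lon 121.586°): 126.4 km
P3 (lat 22.723°, lon 120.022°): 360.3 km
P0 (lat 16.215°, lon 123.326°): 442.3 km
P1 (lat 22.763°, lon 116.955°): 571.2 km
P2 (lat 23.262°, lon 116.191°): 667.1 km

P4, P3, P0, P1, P2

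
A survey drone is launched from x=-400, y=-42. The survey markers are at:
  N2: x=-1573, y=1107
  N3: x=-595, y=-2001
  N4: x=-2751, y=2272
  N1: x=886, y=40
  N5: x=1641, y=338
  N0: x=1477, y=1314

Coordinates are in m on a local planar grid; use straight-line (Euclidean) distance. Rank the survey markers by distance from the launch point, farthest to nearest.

Distances from the launch point:
N4 x=-2751, y=2272: 3298.8 m
N0 x=1477, y=1314: 2315.6 m
N5 x=1641, y=338: 2076.1 m
N3 x=-595, y=-2001: 1968.7 m
N2 x=-1573, y=1107: 1642.0 m
N1 x=886, y=40: 1288.6 m

N4, N0, N5, N3, N2, N1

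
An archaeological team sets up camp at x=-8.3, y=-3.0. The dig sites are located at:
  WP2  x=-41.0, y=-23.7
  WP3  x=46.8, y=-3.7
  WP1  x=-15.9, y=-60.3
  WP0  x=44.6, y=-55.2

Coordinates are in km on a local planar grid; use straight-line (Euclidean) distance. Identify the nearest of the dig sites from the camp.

WP2

Distances from the camp (x=-8.3, y=-3.0):
WP2: 38.7 km
WP3: 55.1 km
WP1: 57.8 km
WP0: 74.3 km
The nearest is WP2 at 38.7 km.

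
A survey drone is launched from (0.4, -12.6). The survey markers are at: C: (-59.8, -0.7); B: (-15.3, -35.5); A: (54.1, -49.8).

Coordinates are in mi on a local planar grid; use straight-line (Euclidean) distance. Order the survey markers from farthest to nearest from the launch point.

A, C, B

Distance from the launch point at (0.4, -12.6) to each:
A (54.1, -49.8): 65.3 mi
C (-59.8, -0.7): 61.4 mi
B (-15.3, -35.5): 27.8 mi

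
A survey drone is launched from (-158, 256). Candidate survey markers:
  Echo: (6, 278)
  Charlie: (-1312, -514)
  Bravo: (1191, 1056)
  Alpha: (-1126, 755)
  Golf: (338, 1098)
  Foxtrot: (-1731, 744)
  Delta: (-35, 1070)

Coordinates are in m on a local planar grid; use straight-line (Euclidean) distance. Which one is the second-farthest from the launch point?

Distances from the launch point ((-158, 256)):
Foxtrot: 1647.0 m
Bravo: 1568.4 m
Charlie: 1387.3 m
Alpha: 1089.0 m
Golf: 977.2 m
Delta: 823.2 m
Echo: 165.5 m
The second-farthest is Bravo at 1568.4 m.

Bravo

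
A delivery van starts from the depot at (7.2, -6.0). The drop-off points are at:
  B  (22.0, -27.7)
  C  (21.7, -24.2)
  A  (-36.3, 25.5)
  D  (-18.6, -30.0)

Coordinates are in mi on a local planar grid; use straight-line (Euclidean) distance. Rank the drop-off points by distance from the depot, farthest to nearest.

A, D, B, C

Computing each straight-line distance from (7.2, -6.0):
A (-36.3, 25.5): 53.7 mi
D (-18.6, -30.0): 35.2 mi
B (22.0, -27.7): 26.3 mi
C (21.7, -24.2): 23.3 mi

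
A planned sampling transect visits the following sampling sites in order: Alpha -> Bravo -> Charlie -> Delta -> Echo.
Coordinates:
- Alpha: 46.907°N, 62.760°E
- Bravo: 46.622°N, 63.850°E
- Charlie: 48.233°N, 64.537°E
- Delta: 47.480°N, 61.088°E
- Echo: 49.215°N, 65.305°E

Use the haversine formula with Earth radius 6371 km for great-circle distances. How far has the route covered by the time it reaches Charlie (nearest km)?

Leg distances:
Alpha→Bravo: 88.9 km  (cumulative 88.9 km)
Bravo→Charlie: 186.4 km  (cumulative 275.3 km)
Cumulative distance at Charlie ≈ 275 km.

275 km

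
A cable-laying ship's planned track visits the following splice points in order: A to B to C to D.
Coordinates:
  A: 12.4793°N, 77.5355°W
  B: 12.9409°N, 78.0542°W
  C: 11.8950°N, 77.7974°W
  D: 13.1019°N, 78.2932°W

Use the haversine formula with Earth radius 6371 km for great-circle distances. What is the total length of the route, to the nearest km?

Leg distances:
A→B: 76.2 km  (cumulative 76.2 km)
B→C: 119.6 km  (cumulative 195.8 km)
C→D: 144.6 km  (cumulative 340.3 km)
Total route length ≈ 340 km.

340 km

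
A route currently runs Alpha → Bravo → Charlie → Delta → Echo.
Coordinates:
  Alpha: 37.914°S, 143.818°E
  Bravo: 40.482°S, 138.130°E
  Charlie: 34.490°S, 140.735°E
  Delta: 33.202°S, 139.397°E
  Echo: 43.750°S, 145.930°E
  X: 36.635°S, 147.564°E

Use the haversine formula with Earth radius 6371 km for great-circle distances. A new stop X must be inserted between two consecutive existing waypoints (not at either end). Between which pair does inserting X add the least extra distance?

Added distance for inserting X between each consecutive pair:
Alpha–Bravo: 718.0 km
Bravo–Charlie: 881.7 km
Charlie–Delta: 1309.2 km
Delta–Echo: 337.1 km
Smallest added distance is 337.1 km, inserting between Delta and Echo.

between Delta and Echo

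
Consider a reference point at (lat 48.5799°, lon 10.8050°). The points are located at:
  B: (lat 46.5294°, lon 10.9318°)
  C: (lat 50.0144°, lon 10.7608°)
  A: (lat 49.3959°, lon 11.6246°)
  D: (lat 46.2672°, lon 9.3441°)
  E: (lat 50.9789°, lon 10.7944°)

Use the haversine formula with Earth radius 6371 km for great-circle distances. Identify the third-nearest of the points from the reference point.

Distances from the reference point ((lat 48.5799°, lon 10.8050°)):
A: 108.7 km
C: 159.5 km
B: 228.2 km
E: 266.8 km
D: 279.6 km
The third-nearest is B at 228.2 km.

B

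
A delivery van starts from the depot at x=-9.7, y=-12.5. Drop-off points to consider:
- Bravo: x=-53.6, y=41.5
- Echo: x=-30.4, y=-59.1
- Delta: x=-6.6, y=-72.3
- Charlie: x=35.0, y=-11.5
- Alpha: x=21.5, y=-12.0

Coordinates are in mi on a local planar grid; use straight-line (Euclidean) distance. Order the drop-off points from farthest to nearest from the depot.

Bravo, Delta, Echo, Charlie, Alpha

Computing each straight-line distance from x=-9.7, y=-12.5:
Bravo x=-53.6, y=41.5: 69.6 mi
Delta x=-6.6, y=-72.3: 59.9 mi
Echo x=-30.4, y=-59.1: 51.0 mi
Charlie x=35.0, y=-11.5: 44.7 mi
Alpha x=21.5, y=-12.0: 31.2 mi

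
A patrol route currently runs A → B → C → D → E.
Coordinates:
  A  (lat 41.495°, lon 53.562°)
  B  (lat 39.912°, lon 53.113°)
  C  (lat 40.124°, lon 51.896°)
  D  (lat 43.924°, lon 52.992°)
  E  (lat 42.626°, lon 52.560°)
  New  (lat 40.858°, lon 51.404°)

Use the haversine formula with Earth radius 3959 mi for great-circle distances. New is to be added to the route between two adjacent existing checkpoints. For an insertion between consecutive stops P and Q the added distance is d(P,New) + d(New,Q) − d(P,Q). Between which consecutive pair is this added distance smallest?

Added distance for inserting New between each consecutive pair:
A–B: 119.9 mi
B–C: 102.1 mi
C–D: 15.2 mi
D–E: 270.5 mi
Smallest added distance is 15.2 mi, inserting between C and D.

between C and D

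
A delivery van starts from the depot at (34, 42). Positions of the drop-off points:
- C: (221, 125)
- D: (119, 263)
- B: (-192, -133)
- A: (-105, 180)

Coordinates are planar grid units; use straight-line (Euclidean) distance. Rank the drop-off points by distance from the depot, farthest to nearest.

B, D, C, A

Distance from the depot at (34, 42) to each:
B (-192, -133): 285.8
D (119, 263): 236.8
C (221, 125): 204.6
A (-105, 180): 195.9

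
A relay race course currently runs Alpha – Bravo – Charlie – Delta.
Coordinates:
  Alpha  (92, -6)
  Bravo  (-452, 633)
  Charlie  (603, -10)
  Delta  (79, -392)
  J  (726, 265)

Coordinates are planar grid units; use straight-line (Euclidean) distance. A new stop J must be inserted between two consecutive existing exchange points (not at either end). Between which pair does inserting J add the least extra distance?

between Bravo and Charlie

Added distance for inserting J between each consecutive pair:
Alpha–Bravo: 1084.4
Bravo–Charlie: 299.9
Charlie–Delta: 574.9
Smallest added distance is 299.9, inserting between Bravo and Charlie.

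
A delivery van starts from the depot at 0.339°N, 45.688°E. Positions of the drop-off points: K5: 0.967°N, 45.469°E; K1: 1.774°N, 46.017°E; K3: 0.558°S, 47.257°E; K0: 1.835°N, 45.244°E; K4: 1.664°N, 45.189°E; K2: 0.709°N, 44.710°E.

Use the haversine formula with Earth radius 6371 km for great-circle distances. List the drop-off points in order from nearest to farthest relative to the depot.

Computing each great-circle distance from 0.339°N, 45.688°E:
K5 0.967°N, 45.469°E: 74.0 km
K2 0.709°N, 44.710°E: 116.3 km
K4 1.664°N, 45.189°E: 157.4 km
K1 1.774°N, 46.017°E: 163.7 km
K0 1.835°N, 45.244°E: 173.5 km
K3 0.558°S, 47.257°E: 201.0 km

K5, K2, K4, K1, K0, K3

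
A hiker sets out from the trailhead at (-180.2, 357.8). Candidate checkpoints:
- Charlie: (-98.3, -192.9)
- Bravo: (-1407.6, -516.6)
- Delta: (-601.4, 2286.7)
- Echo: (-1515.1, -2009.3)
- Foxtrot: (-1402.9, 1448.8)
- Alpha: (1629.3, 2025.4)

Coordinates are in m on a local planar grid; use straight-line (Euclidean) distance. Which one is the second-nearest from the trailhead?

Bravo

Distances from the trailhead ((-180.2, 357.8)):
Charlie: 556.8 m
Bravo: 1507.0 m
Foxtrot: 1638.7 m
Delta: 1974.4 m
Alpha: 2460.7 m
Echo: 2717.6 m
The second-nearest is Bravo at 1507.0 m.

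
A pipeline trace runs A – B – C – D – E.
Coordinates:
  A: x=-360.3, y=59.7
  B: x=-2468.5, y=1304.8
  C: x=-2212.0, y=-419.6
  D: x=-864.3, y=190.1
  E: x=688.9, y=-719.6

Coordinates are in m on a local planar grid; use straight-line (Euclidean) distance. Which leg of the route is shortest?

C–D

Leg distances:
A→B: 2448.4 m
B→C: 1743.4 m
C→D: 1479.2 m
D→E: 1800.0 m
The shortest leg is C–D at 1479.2 m.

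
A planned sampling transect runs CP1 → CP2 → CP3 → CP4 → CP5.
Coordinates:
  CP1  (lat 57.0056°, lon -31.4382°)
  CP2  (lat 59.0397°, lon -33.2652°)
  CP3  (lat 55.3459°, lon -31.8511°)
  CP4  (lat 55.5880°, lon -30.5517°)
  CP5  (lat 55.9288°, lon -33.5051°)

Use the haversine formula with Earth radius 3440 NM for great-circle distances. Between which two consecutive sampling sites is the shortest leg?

CP3–CP4

Leg distances:
CP1→CP2: 135.2 NM
CP2→CP3: 226.5 NM
CP3→CP4: 46.6 NM
CP4→CP5: 101.8 NM
The shortest leg is CP3–CP4 at 46.6 NM.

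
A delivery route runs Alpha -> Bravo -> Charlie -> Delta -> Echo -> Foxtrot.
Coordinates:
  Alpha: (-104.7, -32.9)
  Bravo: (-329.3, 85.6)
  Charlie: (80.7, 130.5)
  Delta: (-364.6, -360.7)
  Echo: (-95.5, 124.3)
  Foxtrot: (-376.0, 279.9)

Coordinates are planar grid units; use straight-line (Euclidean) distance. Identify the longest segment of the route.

Leg distances:
Alpha→Bravo: 253.9
Bravo→Charlie: 412.5
Charlie→Delta: 663.0
Delta→Echo: 554.7
Echo→Foxtrot: 320.8
The longest leg is Charlie–Delta at 663.0.

Charlie–Delta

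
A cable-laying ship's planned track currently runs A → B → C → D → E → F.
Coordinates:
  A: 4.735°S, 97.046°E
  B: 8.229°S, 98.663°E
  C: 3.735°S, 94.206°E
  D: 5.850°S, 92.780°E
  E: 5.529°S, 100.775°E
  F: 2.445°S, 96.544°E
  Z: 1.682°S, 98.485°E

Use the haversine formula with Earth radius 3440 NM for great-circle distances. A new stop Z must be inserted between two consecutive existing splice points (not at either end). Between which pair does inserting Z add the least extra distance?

Added distance for inserting Z between each consecutive pair:
A–B: 364.9 NM
B–C: 299.0 NM
C–D: 555.2 NM
D–E: 214.1 NM
E–F: 80.0 NM
Smallest added distance is 80.0 NM, inserting between E and F.

between E and F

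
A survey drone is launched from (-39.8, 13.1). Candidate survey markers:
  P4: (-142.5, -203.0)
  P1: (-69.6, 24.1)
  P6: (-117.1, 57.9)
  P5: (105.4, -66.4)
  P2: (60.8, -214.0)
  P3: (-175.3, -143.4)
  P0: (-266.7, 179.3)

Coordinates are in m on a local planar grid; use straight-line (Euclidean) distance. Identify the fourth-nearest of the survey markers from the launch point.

P3

Distances from the launch point ((-39.8, 13.1)):
P1: 31.8 m
P6: 89.3 m
P5: 165.5 m
P3: 207.0 m
P4: 239.3 m
P2: 248.4 m
P0: 281.3 m
The fourth-nearest is P3 at 207.0 m.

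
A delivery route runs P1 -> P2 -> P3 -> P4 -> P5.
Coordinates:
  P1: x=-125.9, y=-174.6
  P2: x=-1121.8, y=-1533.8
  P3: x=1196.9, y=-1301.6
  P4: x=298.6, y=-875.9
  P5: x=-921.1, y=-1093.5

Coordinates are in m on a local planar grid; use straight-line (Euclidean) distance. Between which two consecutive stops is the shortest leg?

P3–P4

Leg distances:
P1→P2: 1685.0 m
P2→P3: 2330.3 m
P3→P4: 994.1 m
P4→P5: 1239.0 m
The shortest leg is P3–P4 at 994.1 m.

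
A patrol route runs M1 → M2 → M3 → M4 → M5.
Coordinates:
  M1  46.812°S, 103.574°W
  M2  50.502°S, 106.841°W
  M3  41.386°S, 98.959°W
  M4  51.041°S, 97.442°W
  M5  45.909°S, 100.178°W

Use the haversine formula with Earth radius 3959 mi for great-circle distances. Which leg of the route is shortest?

Leg distances:
M1→M2: 295.3 mi
M2→M3: 734.0 mi
M3→M4: 671.0 mi
M4→M5: 376.0 mi
The shortest leg is M1–M2 at 295.3 mi.

M1–M2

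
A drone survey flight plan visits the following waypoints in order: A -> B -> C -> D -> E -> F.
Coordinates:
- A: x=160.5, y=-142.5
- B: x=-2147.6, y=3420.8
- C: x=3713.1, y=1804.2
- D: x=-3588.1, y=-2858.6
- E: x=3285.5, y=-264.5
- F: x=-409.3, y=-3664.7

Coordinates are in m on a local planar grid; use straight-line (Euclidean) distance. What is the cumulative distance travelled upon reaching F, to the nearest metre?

Leg distances:
A→B: 4245.5 m  (cumulative 4245.5 m)
B→C: 6079.6 m  (cumulative 10325.1 m)
C→D: 8663.1 m  (cumulative 18988.2 m)
D→E: 7346.8 m  (cumulative 26335.0 m)
E→F: 5021.2 m  (cumulative 31356.3 m)
Cumulative distance at F ≈ 31356 m.

31356 m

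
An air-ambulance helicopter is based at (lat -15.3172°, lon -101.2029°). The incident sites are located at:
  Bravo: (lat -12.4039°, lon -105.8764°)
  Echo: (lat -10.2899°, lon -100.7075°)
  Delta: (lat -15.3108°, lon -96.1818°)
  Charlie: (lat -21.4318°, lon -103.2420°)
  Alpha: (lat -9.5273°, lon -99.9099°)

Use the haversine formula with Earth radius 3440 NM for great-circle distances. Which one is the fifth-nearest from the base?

Distance to each, sorted:
Delta: 290.8 NM
Echo: 303.2 NM
Bravo: 323.7 NM
Alpha: 355.8 NM
Charlie: 385.0 NM
The fifth-nearest is Charlie at 385.0 NM.

Charlie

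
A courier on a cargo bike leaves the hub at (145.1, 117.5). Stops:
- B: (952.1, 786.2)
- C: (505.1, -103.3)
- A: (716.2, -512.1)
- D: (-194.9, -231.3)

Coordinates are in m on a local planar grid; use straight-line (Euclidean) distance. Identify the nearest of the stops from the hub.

C

Distance to each, sorted:
C: 422.3 m
D: 487.1 m
A: 850.0 m
B: 1048.0 m
The nearest is C at 422.3 m.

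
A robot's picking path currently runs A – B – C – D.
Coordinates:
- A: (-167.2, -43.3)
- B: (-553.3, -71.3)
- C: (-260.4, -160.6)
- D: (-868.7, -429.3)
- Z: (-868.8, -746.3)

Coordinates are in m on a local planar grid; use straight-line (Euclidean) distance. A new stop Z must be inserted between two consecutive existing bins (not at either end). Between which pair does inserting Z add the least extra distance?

between C and D

Added distance for inserting Z between each consecutive pair:
A–B: 1351.2 m
B–C: 1283.4 m
C–D: 496.5 m
Smallest added distance is 496.5 m, inserting between C and D.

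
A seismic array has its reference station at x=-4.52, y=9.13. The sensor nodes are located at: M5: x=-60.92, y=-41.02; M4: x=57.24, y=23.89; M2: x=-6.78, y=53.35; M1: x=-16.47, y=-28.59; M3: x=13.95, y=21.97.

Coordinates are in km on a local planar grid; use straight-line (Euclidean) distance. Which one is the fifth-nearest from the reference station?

Distance to each, sorted:
M3: 22.5 km
M1: 39.6 km
M2: 44.3 km
M4: 63.5 km
M5: 75.5 km
The fifth-nearest is M5 at 75.5 km.

M5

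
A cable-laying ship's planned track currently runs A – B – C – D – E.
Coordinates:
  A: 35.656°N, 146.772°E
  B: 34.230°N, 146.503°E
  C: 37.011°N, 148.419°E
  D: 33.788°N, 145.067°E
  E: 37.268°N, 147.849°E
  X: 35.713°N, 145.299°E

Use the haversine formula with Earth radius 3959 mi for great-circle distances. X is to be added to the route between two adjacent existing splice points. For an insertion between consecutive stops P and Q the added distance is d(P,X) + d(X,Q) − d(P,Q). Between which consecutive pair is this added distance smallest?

Added distance for inserting X between each consecutive pair:
A–B: 106.1 mi
B–C: 98.2 mi
C–D: 37.1 mi
D–E: 24.6 mi
Smallest added distance is 24.6 mi, inserting between D and E.

between D and E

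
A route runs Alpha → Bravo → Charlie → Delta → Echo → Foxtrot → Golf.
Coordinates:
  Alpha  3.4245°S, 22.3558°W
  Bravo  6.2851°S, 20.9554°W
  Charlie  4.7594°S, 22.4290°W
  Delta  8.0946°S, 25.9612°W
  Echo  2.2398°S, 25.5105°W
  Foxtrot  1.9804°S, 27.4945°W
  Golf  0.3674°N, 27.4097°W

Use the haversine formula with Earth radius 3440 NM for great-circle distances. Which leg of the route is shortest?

Leg distances:
Alpha→Bravo: 191.1 NM
Bravo→Charlie: 127.1 NM
Charlie→Delta: 290.7 NM
Delta→Echo: 352.5 NM
Echo→Foxtrot: 120.1 NM
Foxtrot→Golf: 141.1 NM
The shortest leg is Echo–Foxtrot at 120.1 NM.

Echo–Foxtrot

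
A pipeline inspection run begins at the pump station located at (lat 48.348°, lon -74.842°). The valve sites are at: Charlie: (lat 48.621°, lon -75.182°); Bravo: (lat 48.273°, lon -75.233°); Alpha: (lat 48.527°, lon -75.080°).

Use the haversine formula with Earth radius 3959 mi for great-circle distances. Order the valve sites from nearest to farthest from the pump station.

Distances from the pump station:
Alpha (lat 48.527°, lon -75.080°): 16.5 mi
Bravo (lat 48.273°, lon -75.233°): 18.7 mi
Charlie (lat 48.621°, lon -75.182°): 24.5 mi

Alpha, Bravo, Charlie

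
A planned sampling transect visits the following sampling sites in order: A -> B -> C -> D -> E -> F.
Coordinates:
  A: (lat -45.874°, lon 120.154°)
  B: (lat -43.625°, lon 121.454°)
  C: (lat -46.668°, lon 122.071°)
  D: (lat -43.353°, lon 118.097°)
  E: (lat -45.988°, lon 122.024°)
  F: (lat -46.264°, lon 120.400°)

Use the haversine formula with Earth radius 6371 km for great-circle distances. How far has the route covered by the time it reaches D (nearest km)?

Leg distances:
A→B: 270.3 km  (cumulative 270.3 km)
B→C: 341.8 km  (cumulative 612.1 km)
C→D: 483.1 km  (cumulative 1095.2 km)
Cumulative distance at D ≈ 1095 km.

1095 km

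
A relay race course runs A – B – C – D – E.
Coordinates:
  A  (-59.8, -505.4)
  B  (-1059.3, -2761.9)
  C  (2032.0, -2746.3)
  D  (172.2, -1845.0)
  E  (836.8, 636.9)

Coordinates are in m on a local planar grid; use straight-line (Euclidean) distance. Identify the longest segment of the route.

B–C

Leg distances:
A→B: 2468.0 m
B→C: 3091.3 m
C→D: 2066.7 m
D→E: 2569.3 m
The longest leg is B–C at 3091.3 m.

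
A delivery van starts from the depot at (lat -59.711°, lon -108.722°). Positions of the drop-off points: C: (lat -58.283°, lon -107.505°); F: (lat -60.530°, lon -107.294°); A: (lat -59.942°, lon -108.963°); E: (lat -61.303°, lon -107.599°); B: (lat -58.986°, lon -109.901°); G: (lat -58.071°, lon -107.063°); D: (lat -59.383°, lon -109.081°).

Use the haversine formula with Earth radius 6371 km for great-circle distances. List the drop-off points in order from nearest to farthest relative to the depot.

A, D, B, F, C, E, G

Computing each great-circle distance from (lat -59.711°, lon -108.722°):
A (lat -59.942°, lon -108.963°): 29.0 km
D (lat -59.383°, lon -109.081°): 41.7 km
B (lat -58.986°, lon -109.901°): 104.7 km
F (lat -60.530°, lon -107.294°): 120.6 km
C (lat -58.283°, lon -107.505°): 173.4 km
E (lat -61.303°, lon -107.599°): 187.4 km
G (lat -58.071°, lon -107.063°): 205.7 km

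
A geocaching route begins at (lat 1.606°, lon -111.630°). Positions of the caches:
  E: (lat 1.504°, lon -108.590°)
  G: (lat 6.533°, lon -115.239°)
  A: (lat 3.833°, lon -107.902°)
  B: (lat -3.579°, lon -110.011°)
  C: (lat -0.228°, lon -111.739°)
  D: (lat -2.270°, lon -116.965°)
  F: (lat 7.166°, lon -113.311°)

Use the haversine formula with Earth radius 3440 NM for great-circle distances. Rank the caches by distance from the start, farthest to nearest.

D, G, F, B, A, E, C

Distances from the start:
D (lat -2.270°, lon -116.965°): 395.9 NM
G (lat 6.533°, lon -115.239°): 366.3 NM
F (lat 7.166°, lon -113.311°): 348.6 NM
B (lat -3.579°, lon -110.011°): 326.1 NM
A (lat 3.833°, lon -107.902°): 260.5 NM
E (lat 1.504°, lon -108.590°): 182.6 NM
C (lat -0.228°, lon -111.739°): 110.3 NM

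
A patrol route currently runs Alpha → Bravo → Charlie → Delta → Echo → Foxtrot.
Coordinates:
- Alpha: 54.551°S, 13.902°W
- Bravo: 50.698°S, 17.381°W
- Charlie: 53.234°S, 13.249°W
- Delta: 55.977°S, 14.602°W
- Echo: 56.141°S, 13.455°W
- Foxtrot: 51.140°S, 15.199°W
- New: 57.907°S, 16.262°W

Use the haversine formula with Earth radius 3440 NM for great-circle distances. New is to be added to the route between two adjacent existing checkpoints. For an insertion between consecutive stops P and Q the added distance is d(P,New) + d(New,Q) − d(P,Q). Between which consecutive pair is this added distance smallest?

Added distance for inserting New between each consecutive pair:
Alpha–Bravo: 387.2 NM
Bravo–Charlie: 517.5 NM
Charlie–Delta: 255.3 NM
Delta–Echo: 228.5 NM
Echo–Foxtrot: 241.6 NM
Smallest added distance is 228.5 NM, inserting between Delta and Echo.

between Delta and Echo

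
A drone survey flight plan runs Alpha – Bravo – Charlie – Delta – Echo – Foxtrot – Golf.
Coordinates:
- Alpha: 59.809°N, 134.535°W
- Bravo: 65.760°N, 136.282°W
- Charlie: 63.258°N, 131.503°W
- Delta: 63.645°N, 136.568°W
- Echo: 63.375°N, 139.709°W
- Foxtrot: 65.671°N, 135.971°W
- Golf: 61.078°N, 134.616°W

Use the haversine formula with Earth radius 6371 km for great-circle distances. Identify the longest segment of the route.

Leg distances:
Alpha→Bravo: 667.6 km
Bravo→Charlie: 359.9 km
Charlie→Delta: 255.3 km
Delta→Echo: 158.6 km
Echo→Foxtrot: 311.6 km
Foxtrot→Golf: 515.1 km
The longest leg is Alpha–Bravo at 667.6 km.

Alpha–Bravo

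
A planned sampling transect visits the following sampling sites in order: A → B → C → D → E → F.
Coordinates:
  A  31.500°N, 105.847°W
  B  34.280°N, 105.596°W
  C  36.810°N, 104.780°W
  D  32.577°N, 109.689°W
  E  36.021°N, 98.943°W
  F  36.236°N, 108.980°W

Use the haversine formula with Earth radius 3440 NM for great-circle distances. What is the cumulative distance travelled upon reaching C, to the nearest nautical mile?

Leg distances:
A→B: 167.4 NM  (cumulative 167.4 NM)
B→C: 157.0 NM  (cumulative 324.4 NM)
Cumulative distance at C ≈ 324 NM.

324 NM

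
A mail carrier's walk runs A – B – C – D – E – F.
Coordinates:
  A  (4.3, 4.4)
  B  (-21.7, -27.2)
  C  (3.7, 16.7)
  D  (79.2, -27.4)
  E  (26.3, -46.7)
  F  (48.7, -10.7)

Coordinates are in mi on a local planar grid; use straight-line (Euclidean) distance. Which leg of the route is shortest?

A–B

Leg distances:
A→B: 40.9 mi
B→C: 50.7 mi
C→D: 87.4 mi
D→E: 56.3 mi
E→F: 42.4 mi
The shortest leg is A–B at 40.9 mi.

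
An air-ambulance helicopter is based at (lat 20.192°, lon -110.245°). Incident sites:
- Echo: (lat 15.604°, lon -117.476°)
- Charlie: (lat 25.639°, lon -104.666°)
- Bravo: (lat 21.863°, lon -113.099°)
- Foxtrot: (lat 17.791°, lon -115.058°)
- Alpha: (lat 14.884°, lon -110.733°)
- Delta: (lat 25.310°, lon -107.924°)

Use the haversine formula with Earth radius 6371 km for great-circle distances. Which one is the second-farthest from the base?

Charlie

Distance to each, sorted:
Echo: 919.4 km
Charlie: 832.4 km
Delta: 616.8 km
Alpha: 592.5 km
Foxtrot: 572.1 km
Bravo: 349.7 km
The second-farthest is Charlie at 832.4 km.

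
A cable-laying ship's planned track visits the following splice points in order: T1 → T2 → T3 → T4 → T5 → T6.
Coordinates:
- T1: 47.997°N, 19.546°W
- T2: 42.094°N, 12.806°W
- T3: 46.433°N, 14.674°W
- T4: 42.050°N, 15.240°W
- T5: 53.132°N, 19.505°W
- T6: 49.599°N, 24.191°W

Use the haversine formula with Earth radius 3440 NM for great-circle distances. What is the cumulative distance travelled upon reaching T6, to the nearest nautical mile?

1954 NM

Leg distances:
T1→T2: 455.0 NM  (cumulative 455.0 NM)
T2→T3: 272.6 NM  (cumulative 727.6 NM)
T3→T4: 264.3 NM  (cumulative 991.9 NM)
T4→T5: 687.1 NM  (cumulative 1678.9 NM)
T5→T6: 275.3 NM  (cumulative 1954.2 NM)
Cumulative distance at T6 ≈ 1954 NM.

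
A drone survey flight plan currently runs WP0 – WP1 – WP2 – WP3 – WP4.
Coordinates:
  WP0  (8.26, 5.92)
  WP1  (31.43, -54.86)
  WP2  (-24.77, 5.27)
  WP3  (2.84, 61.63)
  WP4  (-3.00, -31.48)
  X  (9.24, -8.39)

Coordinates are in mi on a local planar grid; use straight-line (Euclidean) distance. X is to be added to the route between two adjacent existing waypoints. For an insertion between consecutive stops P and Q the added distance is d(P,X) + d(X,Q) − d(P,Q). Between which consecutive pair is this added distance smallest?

between WP0 and WP1

Added distance for inserting X between each consecutive pair:
WP0–WP1: 0.8 mi
WP1–WP2: 5.8 mi
WP2–WP3: 44.2 mi
WP3–WP4: 3.2 mi
Smallest added distance is 0.8 mi, inserting between WP0 and WP1.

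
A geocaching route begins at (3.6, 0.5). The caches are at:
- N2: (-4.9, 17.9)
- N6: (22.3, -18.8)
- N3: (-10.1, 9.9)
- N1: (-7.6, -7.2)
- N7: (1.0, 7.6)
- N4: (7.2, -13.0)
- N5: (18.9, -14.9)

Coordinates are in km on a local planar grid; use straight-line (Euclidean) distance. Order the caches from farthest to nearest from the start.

Computing each straight-line distance from (3.6, 0.5):
N6 (22.3, -18.8): 26.9 km
N5 (18.9, -14.9): 21.7 km
N2 (-4.9, 17.9): 19.4 km
N3 (-10.1, 9.9): 16.6 km
N4 (7.2, -13.0): 14.0 km
N1 (-7.6, -7.2): 13.6 km
N7 (1.0, 7.6): 7.6 km

N6, N5, N2, N3, N4, N1, N7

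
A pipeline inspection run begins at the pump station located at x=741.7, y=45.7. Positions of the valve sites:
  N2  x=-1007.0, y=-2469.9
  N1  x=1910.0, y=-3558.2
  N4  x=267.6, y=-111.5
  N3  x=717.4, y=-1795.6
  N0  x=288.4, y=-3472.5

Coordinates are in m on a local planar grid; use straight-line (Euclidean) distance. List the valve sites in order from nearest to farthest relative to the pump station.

Computing each straight-line distance from x=741.7, y=45.7:
N4 x=267.6, y=-111.5: 499.5 m
N3 x=717.4, y=-1795.6: 1841.5 m
N2 x=-1007.0, y=-2469.9: 3063.7 m
N0 x=288.4, y=-3472.5: 3547.3 m
N1 x=1910.0, y=-3558.2: 3788.5 m

N4, N3, N2, N0, N1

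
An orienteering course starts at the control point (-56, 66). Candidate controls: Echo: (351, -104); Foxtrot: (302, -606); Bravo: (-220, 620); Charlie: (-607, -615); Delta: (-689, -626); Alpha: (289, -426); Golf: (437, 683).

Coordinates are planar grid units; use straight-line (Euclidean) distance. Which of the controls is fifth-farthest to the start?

Alpha

Distance to each, sorted:
Delta: 937.8
Charlie: 876.0
Golf: 789.8
Foxtrot: 761.4
Alpha: 600.9
Bravo: 577.8
Echo: 441.1
The fifth-farthest is Alpha at 600.9.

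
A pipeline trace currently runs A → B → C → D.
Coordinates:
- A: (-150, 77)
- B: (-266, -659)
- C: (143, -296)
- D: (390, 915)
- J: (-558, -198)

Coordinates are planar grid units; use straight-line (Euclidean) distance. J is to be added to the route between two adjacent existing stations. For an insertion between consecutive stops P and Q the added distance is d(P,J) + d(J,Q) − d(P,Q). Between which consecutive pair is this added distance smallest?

between A and B

Added distance for inserting J between each consecutive pair:
A–B: 292.6
B–C: 706.7
C–D: 933.9
Smallest added distance is 292.6, inserting between A and B.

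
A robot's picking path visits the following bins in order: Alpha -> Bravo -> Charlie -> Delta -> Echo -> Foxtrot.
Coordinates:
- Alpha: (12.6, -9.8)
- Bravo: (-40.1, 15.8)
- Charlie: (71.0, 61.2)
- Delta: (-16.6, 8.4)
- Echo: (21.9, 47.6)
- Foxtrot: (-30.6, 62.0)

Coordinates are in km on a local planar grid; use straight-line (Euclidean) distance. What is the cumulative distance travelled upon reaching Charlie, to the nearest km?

Leg distances:
Alpha→Bravo: 58.6 km  (cumulative 58.6 km)
Bravo→Charlie: 120.0 km  (cumulative 178.6 km)
Cumulative distance at Charlie ≈ 179 km.

179 km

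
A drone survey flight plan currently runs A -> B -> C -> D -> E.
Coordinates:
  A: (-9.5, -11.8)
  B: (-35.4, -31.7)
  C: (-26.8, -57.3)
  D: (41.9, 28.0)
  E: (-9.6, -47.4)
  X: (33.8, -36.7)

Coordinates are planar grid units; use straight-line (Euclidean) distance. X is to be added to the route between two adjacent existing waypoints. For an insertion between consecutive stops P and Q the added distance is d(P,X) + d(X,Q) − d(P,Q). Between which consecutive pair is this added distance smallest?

Added distance for inserting X between each consecutive pair:
A–B: 86.7
B–C: 106.4
C–D: 19.7
D–E: 18.6
Smallest added distance is 18.6, inserting between D and E.

between D and E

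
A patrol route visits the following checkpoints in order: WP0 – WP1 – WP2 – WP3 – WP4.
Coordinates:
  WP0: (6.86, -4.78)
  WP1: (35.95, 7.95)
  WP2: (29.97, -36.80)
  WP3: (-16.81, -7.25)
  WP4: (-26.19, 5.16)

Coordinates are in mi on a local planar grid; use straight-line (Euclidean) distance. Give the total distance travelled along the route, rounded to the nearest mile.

Leg distances:
WP0→WP1: 31.8 mi  (cumulative 31.8 mi)
WP1→WP2: 45.1 mi  (cumulative 76.9 mi)
WP2→WP3: 55.3 mi  (cumulative 132.2 mi)
WP3→WP4: 15.6 mi  (cumulative 147.8 mi)
Total route length ≈ 148 mi.

148 mi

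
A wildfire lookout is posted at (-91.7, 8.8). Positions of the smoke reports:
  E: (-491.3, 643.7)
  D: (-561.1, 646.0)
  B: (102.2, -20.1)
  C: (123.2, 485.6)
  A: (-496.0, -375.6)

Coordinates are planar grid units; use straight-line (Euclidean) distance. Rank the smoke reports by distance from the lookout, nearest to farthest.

B, C, A, E, D

Distance from the lookout at (-91.7, 8.8) to each:
B (102.2, -20.1): 196.0
C (123.2, 485.6): 523.0
A (-496.0, -375.6): 557.9
E (-491.3, 643.7): 750.2
D (-561.1, 646.0): 791.4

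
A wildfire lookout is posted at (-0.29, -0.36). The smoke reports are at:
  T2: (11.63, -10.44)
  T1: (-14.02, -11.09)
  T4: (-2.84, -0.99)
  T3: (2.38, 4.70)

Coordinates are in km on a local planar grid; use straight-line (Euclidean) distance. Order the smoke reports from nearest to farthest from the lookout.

Distance from the lookout at (-0.29, -0.36) to each:
T4 (-2.84, -0.99): 2.6 km
T3 (2.38, 4.70): 5.7 km
T2 (11.63, -10.44): 15.6 km
T1 (-14.02, -11.09): 17.4 km

T4, T3, T2, T1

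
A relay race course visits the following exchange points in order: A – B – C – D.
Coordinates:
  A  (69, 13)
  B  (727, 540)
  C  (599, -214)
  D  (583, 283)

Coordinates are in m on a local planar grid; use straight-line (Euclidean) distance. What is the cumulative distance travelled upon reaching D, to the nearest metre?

Leg distances:
A→B: 843.0 m  (cumulative 843.0 m)
B→C: 764.8 m  (cumulative 1607.8 m)
C→D: 497.3 m  (cumulative 2105.1 m)
Cumulative distance at D ≈ 2105 m.

2105 m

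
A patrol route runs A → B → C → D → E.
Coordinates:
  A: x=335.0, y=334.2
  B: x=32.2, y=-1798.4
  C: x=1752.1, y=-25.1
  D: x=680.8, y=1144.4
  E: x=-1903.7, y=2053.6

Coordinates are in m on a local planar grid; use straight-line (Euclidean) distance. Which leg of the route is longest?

D–E

Leg distances:
A→B: 2154.0 m
B→C: 2470.4 m
C→D: 1586.0 m
D→E: 2739.8 m
The longest leg is D–E at 2739.8 m.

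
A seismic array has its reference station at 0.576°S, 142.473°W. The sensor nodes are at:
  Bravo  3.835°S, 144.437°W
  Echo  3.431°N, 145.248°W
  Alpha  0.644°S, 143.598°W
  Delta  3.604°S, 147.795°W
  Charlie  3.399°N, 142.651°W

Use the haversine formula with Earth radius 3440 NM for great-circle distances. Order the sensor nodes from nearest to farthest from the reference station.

Alpha, Bravo, Charlie, Echo, Delta

Computing each great-circle distance from 0.576°S, 142.473°W:
Alpha 0.644°S, 143.598°W: 67.7 NM
Bravo 3.835°S, 144.437°W: 228.4 NM
Charlie 3.399°N, 142.651°W: 238.9 NM
Echo 3.431°N, 145.248°W: 292.6 NM
Delta 3.604°S, 147.795°W: 367.4 NM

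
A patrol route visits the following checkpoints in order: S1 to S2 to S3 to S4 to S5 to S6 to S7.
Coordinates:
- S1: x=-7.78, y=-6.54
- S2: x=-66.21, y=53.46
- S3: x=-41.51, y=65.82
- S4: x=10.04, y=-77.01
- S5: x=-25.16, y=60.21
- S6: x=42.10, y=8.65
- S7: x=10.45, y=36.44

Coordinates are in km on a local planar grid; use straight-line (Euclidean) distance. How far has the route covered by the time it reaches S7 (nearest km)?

532 km

Leg distances:
S1→S2: 83.8 km  (cumulative 83.8 km)
S2→S3: 27.6 km  (cumulative 111.4 km)
S3→S4: 151.8 km  (cumulative 263.2 km)
S4→S5: 141.7 km  (cumulative 404.9 km)
S5→S6: 84.7 km  (cumulative 489.6 km)
S6→S7: 42.1 km  (cumulative 531.7 km)
Cumulative distance at S7 ≈ 532 km.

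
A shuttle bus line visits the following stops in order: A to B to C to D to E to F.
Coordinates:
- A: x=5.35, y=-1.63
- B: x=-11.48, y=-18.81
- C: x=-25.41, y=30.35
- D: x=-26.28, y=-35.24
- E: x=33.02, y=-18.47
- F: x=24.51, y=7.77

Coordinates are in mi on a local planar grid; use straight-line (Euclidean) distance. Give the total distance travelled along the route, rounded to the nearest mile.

230 mi

Leg distances:
A→B: 24.0 mi  (cumulative 24.0 mi)
B→C: 51.1 mi  (cumulative 75.1 mi)
C→D: 65.6 mi  (cumulative 140.7 mi)
D→E: 61.6 mi  (cumulative 202.4 mi)
E→F: 27.6 mi  (cumulative 230.0 mi)
Total route length ≈ 230 mi.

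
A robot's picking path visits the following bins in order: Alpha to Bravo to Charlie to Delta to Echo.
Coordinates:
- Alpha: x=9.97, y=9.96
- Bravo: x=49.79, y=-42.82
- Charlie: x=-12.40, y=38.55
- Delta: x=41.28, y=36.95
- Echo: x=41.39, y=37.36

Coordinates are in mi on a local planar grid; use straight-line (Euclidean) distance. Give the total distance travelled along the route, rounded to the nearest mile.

223 mi

Leg distances:
Alpha→Bravo: 66.1 mi  (cumulative 66.1 mi)
Bravo→Charlie: 102.4 mi  (cumulative 168.5 mi)
Charlie→Delta: 53.7 mi  (cumulative 222.2 mi)
Delta→Echo: 0.4 mi  (cumulative 222.7 mi)
Total route length ≈ 223 mi.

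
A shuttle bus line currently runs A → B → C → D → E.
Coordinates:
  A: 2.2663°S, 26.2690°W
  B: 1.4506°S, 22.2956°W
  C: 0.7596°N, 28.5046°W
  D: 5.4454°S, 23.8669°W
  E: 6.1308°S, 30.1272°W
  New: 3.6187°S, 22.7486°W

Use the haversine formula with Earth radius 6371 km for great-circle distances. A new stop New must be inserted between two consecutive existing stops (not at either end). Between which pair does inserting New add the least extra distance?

between C and D

Added distance for inserting New between each consecutive pair:
A–B: 214.3 km
B–C: 317.4 km
C–D: 180.9 km
D–E: 405.1 km
Smallest added distance is 180.9 km, inserting between C and D.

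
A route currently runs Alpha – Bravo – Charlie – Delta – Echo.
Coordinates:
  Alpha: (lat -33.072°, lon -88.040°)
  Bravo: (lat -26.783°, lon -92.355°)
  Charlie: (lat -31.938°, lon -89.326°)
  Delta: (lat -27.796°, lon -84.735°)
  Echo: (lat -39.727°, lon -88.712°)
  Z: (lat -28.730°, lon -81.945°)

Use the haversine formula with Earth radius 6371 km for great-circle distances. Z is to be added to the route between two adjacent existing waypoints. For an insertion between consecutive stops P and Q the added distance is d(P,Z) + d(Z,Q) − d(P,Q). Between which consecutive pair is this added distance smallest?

Added distance for inserting Z between each consecutive pair:
Alpha–Bravo: 988.8 km
Bravo–Charlie: 1195.5 km
Charlie–Delta: 446.5 km
Delta–Echo: 287.0 km
Smallest added distance is 287.0 km, inserting between Delta and Echo.

between Delta and Echo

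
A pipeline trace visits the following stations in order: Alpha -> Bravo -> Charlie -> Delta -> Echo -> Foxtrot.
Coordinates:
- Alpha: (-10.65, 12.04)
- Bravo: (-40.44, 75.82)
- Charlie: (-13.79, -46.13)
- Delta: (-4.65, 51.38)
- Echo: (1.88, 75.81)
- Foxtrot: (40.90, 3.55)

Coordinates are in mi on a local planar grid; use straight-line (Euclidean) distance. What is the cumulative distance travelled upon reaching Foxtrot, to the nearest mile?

Leg distances:
Alpha→Bravo: 70.4 mi  (cumulative 70.4 mi)
Bravo→Charlie: 124.8 mi  (cumulative 195.2 mi)
Charlie→Delta: 97.9 mi  (cumulative 293.2 mi)
Delta→Echo: 25.3 mi  (cumulative 318.4 mi)
Echo→Foxtrot: 82.1 mi  (cumulative 400.6 mi)
Cumulative distance at Foxtrot ≈ 401 mi.

401 mi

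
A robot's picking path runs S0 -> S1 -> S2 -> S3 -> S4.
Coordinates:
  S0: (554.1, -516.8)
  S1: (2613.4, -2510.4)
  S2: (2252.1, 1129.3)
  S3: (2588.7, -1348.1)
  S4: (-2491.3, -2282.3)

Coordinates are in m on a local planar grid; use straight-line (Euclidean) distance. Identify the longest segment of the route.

Leg distances:
S0→S1: 2866.2 m
S1→S2: 3657.6 m
S2→S3: 2500.2 m
S3→S4: 5165.2 m
The longest leg is S3–S4 at 5165.2 m.

S3–S4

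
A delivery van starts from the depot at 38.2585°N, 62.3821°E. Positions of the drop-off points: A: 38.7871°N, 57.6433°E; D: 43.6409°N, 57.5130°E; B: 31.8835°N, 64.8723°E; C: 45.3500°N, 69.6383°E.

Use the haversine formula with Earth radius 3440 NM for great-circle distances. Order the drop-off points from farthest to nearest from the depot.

C, B, D, A

Computing each great-circle distance from 38.2585°N, 62.3821°E:
C 45.3500°N, 69.6383°E: 535.0 NM
B 31.8835°N, 64.8723°E: 401.8 NM
D 43.6409°N, 57.5130°E: 391.2 NM
A 38.7871°N, 57.6433°E: 224.8 NM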